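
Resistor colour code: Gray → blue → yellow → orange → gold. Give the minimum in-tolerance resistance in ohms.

820800 Ω

Grey → 8 (first significant figure)
Blue → 6 (second significant figure)
Yellow → 4 (third significant figure)
Orange → ×10^3 multiplier
Gold → ±5% tolerance
864 × 1000 = 864000 Ω
Minimum = 864000 × (1 − 5/100) = 820800 Ω.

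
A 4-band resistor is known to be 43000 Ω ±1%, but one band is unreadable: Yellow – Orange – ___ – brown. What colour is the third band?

43000 Ω = 43 × 10^3.
The third band is the multiplier, 10^3, which is orange.

orange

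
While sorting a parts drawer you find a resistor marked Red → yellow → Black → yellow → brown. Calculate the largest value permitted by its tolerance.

Red → 2 (first significant figure)
Yellow → 4 (second significant figure)
Black → 0 (third significant figure)
Yellow → ×10^4 multiplier
Brown → ±1% tolerance
240 × 10000 = 2400000 Ω
Largest = 2400000 × (1 + 1/100) = 2424000 Ω.

2424000 Ω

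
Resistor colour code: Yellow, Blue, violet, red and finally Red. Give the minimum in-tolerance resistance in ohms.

45766 Ω

Yellow → 4 (first significant figure)
Blue → 6 (second significant figure)
Violet → 7 (third significant figure)
Red → ×10^2 multiplier
Red → ±2% tolerance
467 × 100 = 46700 Ω
Minimum = 46700 × (1 − 2/100) = 45766 Ω.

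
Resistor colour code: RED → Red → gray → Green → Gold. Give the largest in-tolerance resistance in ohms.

Red → 2 (first significant figure)
Red → 2 (second significant figure)
Grey → 8 (third significant figure)
Green → ×10^5 multiplier
Gold → ±5% tolerance
228 × 100000 = 22800000 Ω
Largest = 22800000 × (1 + 5/100) = 23940000 Ω.

23940000 Ω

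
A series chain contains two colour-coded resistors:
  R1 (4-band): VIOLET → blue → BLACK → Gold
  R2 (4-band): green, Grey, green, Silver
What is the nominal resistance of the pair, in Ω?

5800076 Ω

R1: violet, blue → 76; black ×1 → 76 Ω.
R2: green, grey → 58; green ×10^5 → 5800000 Ω.
Series: 76 + 5800000 = 5800076 Ω.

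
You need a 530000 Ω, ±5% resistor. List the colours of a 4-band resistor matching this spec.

530000 Ω = 53 × 10^4.
5 → green
3 → orange
Multiplier 10^4 → yellow.
±5% tolerance → gold.

green, orange, yellow, gold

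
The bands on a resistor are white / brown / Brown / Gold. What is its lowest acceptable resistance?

864.5 Ω

White → 9 (first significant figure)
Brown → 1 (second significant figure)
Brown → ×10 multiplier
Gold → ±5% tolerance
91 × 10 = 910 Ω
Lowest = 910 × (1 − 5/100) = 864.5 Ω.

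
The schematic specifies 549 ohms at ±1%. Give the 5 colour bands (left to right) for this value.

549 Ω = 549 × 10^0.
5 → green
4 → yellow
9 → white
Multiplier 10^0 → black.
±1% tolerance → brown.

green, yellow, white, black, brown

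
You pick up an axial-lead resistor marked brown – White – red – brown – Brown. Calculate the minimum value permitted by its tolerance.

Brown → 1 (first significant figure)
White → 9 (second significant figure)
Red → 2 (third significant figure)
Brown → ×10 multiplier
Brown → ±1% tolerance
192 × 10 = 1920 Ω
Minimum = 1920 × (1 − 1/100) = 1900.8 Ω.

1900.8 Ω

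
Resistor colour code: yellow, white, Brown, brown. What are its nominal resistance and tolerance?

490 Ω ±1%

Yellow → 4 (first significant figure)
White → 9 (second significant figure)
Brown → ×10 multiplier
Brown → ±1% tolerance
49 × 10 = 490 Ω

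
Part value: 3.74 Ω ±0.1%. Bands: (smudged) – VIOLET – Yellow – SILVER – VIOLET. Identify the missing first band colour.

orange

3.74 Ω = 374 × 10^-2.
The first band gives digit 3 of the significand, and 3 is orange.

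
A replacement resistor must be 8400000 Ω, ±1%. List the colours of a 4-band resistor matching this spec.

8400000 Ω = 84 × 10^5.
8 → grey
4 → yellow
Multiplier 10^5 → green.
±1% tolerance → brown.

grey, yellow, green, brown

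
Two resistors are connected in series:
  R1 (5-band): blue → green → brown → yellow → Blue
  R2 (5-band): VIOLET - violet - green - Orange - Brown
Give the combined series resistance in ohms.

R1: blue, green, brown → 651; yellow ×10^4 → 6510000 Ω.
R2: violet, violet, green → 775; orange ×10^3 → 775000 Ω.
Series: 6510000 + 775000 = 7285000 Ω.

7285000 Ω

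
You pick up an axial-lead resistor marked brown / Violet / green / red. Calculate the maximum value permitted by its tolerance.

Brown → 1 (first significant figure)
Violet → 7 (second significant figure)
Green → ×10^5 multiplier
Red → ±2% tolerance
17 × 100000 = 1700000 Ω
Maximum = 1700000 × (1 + 2/100) = 1734000 Ω.

1734000 Ω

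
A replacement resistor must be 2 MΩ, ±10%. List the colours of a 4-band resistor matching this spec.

2000000 Ω = 20 × 10^5.
2 → red
0 → black
Multiplier 10^5 → green.
±10% tolerance → silver.

red, black, green, silver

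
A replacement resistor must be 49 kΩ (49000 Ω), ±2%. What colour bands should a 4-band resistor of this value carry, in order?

49000 Ω = 49 × 10^3.
4 → yellow
9 → white
Multiplier 10^3 → orange.
±2% tolerance → red.

yellow, white, orange, red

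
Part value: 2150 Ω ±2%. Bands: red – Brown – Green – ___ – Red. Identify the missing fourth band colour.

brown

2150 Ω = 215 × 10^1.
The fourth band is the multiplier, 10^1, which is brown.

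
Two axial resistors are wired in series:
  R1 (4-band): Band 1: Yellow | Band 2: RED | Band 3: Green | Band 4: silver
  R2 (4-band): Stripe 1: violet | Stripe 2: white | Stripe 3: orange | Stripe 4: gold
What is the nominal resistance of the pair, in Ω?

4279000 Ω

R1: yellow, red → 42; green ×10^5 → 4200000 Ω.
R2: violet, white → 79; orange ×10^3 → 79000 Ω.
Series: 4200000 + 79000 = 4279000 Ω.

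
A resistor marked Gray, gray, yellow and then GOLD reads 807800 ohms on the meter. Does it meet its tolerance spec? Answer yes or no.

no

Grey → 8 (first significant figure)
Grey → 8 (second significant figure)
Yellow → ×10^4 multiplier
Gold → ±5% tolerance
88 × 10000 = 880000 Ω
Allowed range: 836000 Ω to 924000 Ω.
807800 ohms lies outside that range.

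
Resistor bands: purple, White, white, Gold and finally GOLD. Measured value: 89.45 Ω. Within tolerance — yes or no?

no

Violet → 7 (first significant figure)
White → 9 (second significant figure)
White → 9 (third significant figure)
Gold → ×0.1 multiplier
Gold → ±5% tolerance
799 × 0.1 = 79.9 Ω
Allowed range: 75.905 Ω to 83.895 Ω.
89.45 Ω lies outside that range.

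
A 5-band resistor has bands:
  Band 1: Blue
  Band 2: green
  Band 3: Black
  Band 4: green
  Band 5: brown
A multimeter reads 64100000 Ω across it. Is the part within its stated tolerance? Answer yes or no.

no

Blue → 6 (first significant figure)
Green → 5 (second significant figure)
Black → 0 (third significant figure)
Green → ×10^5 multiplier
Brown → ±1% tolerance
650 × 100000 = 65000000 Ω
Allowed range: 64350000 Ω to 65650000 Ω.
64100000 Ω lies outside that range.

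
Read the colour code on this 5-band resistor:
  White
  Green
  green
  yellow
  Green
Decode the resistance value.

White → 9 (first significant figure)
Green → 5 (second significant figure)
Green → 5 (third significant figure)
Yellow → ×10^4 multiplier
955 × 10000 = 9550000 Ω

9550000 Ω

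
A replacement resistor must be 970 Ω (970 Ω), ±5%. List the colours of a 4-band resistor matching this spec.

970 Ω = 97 × 10^1.
9 → white
7 → violet
Multiplier 10^1 → brown.
±5% tolerance → gold.

white, violet, brown, gold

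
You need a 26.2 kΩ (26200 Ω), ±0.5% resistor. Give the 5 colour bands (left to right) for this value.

red, blue, red, red, green

26200 Ω = 262 × 10^2.
2 → red
6 → blue
2 → red
Multiplier 10^2 → red.
±0.5% tolerance → green.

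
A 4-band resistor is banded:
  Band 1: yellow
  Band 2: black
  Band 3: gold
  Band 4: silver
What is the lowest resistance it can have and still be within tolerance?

3.6 Ω

Yellow → 4 (first significant figure)
Black → 0 (second significant figure)
Gold → ×0.1 multiplier
Silver → ±10% tolerance
40 × 0.1 = 4 Ω
Lowest = 4 × (1 − 10/100) = 3.6 Ω.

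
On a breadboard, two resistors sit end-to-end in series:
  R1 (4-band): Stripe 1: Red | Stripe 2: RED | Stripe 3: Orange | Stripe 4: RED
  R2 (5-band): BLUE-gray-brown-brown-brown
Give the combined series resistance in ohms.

28810 Ω

R1: red, red → 22; orange ×10^3 → 22000 Ω.
R2: blue, grey, brown → 681; brown ×10 → 6810 Ω.
Series: 22000 + 6810 = 28810 Ω.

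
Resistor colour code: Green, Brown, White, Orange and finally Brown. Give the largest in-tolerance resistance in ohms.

524190 Ω

Green → 5 (first significant figure)
Brown → 1 (second significant figure)
White → 9 (third significant figure)
Orange → ×10^3 multiplier
Brown → ±1% tolerance
519 × 1000 = 519000 Ω
Largest = 519000 × (1 + 1/100) = 524190 Ω.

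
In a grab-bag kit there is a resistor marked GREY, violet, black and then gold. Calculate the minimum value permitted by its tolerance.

82.65 Ω

Grey → 8 (first significant figure)
Violet → 7 (second significant figure)
Black → ×1 multiplier
Gold → ±5% tolerance
87 × 1 = 87 Ω
Minimum = 87 × (1 − 5/100) = 82.65 Ω.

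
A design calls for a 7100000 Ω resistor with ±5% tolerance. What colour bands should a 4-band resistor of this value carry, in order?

7100000 Ω = 71 × 10^5.
7 → violet
1 → brown
Multiplier 10^5 → green.
±5% tolerance → gold.

violet, brown, green, gold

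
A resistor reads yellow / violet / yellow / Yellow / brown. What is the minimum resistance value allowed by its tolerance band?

4692600 Ω

Yellow → 4 (first significant figure)
Violet → 7 (second significant figure)
Yellow → 4 (third significant figure)
Yellow → ×10^4 multiplier
Brown → ±1% tolerance
474 × 10000 = 4740000 Ω
Minimum = 4740000 × (1 − 1/100) = 4692600 Ω.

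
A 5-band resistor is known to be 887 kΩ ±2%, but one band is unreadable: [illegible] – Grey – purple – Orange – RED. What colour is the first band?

887000 Ω = 887 × 10^3.
The first band gives digit 8 of the significand, and 8 is grey.

grey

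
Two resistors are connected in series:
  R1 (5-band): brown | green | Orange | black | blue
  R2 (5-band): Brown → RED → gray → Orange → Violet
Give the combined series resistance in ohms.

R1: brown, green, orange → 153; black ×1 → 153 Ω.
R2: brown, red, grey → 128; orange ×10^3 → 128000 Ω.
Series: 153 + 128000 = 128153 Ω.

128153 Ω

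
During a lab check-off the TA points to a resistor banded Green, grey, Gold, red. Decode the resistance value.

Green → 5 (first significant figure)
Grey → 8 (second significant figure)
Gold → ×0.1 multiplier
58 × 0.1 = 5.8 Ω

5.8 Ω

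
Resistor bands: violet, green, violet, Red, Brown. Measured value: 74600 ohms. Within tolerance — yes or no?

no

Violet → 7 (first significant figure)
Green → 5 (second significant figure)
Violet → 7 (third significant figure)
Red → ×10^2 multiplier
Brown → ±1% tolerance
757 × 100 = 75700 Ω
Allowed range: 74943 Ω to 76457 Ω.
74600 ohms lies outside that range.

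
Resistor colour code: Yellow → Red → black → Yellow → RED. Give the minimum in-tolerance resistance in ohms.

4116000 Ω

Yellow → 4 (first significant figure)
Red → 2 (second significant figure)
Black → 0 (third significant figure)
Yellow → ×10^4 multiplier
Red → ±2% tolerance
420 × 10000 = 4200000 Ω
Minimum = 4200000 × (1 − 2/100) = 4116000 Ω.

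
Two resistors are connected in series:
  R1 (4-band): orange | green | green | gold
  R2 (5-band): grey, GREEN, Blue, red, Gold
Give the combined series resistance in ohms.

R1: orange, green → 35; green ×10^5 → 3500000 Ω.
R2: grey, green, blue → 856; red ×10^2 → 85600 Ω.
Series: 3500000 + 85600 = 3585600 Ω.

3585600 Ω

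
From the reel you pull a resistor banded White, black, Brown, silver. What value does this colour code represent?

900 Ω

White → 9 (first significant figure)
Black → 0 (second significant figure)
Brown → ×10 multiplier
90 × 10 = 900 Ω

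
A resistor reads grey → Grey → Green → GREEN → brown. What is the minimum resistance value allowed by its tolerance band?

87615000 Ω

Grey → 8 (first significant figure)
Grey → 8 (second significant figure)
Green → 5 (third significant figure)
Green → ×10^5 multiplier
Brown → ±1% tolerance
885 × 100000 = 88500000 Ω
Minimum = 88500000 × (1 − 1/100) = 87615000 Ω.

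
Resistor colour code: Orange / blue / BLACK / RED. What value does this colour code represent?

Orange → 3 (first significant figure)
Blue → 6 (second significant figure)
Black → ×1 multiplier
36 × 1 = 36 Ω

36 Ω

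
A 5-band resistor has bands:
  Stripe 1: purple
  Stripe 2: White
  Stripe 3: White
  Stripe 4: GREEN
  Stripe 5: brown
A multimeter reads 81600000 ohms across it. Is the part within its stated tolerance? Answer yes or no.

Violet → 7 (first significant figure)
White → 9 (second significant figure)
White → 9 (third significant figure)
Green → ×10^5 multiplier
Brown → ±1% tolerance
799 × 100000 = 79900000 Ω
Allowed range: 79101000 Ω to 80699000 Ω.
81600000 ohms lies outside that range.

no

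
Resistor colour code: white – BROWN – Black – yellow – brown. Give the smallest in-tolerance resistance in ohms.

9009000 Ω

White → 9 (first significant figure)
Brown → 1 (second significant figure)
Black → 0 (third significant figure)
Yellow → ×10^4 multiplier
Brown → ±1% tolerance
910 × 10000 = 9100000 Ω
Smallest = 9100000 × (1 − 1/100) = 9009000 Ω.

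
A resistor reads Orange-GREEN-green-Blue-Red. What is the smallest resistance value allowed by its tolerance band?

Orange → 3 (first significant figure)
Green → 5 (second significant figure)
Green → 5 (third significant figure)
Blue → ×10^6 multiplier
Red → ±2% tolerance
355 × 1000000 = 355000000 Ω
Smallest = 355000000 × (1 − 2/100) = 347900000 Ω.

347900000 Ω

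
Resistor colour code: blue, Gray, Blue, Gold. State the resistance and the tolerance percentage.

68000000 Ω ±5%

Blue → 6 (first significant figure)
Grey → 8 (second significant figure)
Blue → ×10^6 multiplier
Gold → ±5% tolerance
68 × 1000000 = 68000000 Ω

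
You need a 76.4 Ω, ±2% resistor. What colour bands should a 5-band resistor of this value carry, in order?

violet, blue, yellow, gold, red

76.4 Ω = 764 × 10^-1.
7 → violet
6 → blue
4 → yellow
Multiplier 10^-1 → gold.
±2% tolerance → red.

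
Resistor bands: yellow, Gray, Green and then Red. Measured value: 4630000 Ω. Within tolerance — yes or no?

no

Yellow → 4 (first significant figure)
Grey → 8 (second significant figure)
Green → ×10^5 multiplier
Red → ±2% tolerance
48 × 100000 = 4800000 Ω
Allowed range: 4704000 Ω to 4896000 Ω.
4630000 Ω lies outside that range.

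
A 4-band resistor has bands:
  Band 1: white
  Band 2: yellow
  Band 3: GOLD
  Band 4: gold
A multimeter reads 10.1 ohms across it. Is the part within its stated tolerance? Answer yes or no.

no

White → 9 (first significant figure)
Yellow → 4 (second significant figure)
Gold → ×0.1 multiplier
Gold → ±5% tolerance
94 × 0.1 = 9.4 Ω
Allowed range: 8.93 Ω to 9.87 Ω.
10.1 ohms lies outside that range.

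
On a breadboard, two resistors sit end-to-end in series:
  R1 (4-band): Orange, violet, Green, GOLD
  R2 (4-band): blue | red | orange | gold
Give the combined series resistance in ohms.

R1: orange, violet → 37; green ×10^5 → 3700000 Ω.
R2: blue, red → 62; orange ×10^3 → 62000 Ω.
Series: 3700000 + 62000 = 3762000 Ω.

3762000 Ω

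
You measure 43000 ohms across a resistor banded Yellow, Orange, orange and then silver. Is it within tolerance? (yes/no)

Yellow → 4 (first significant figure)
Orange → 3 (second significant figure)
Orange → ×10^3 multiplier
Silver → ±10% tolerance
43 × 1000 = 43000 Ω
Allowed range: 38700 Ω to 47300 Ω.
43000 ohms lies inside that range.

yes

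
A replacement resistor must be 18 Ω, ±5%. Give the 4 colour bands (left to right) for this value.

18 Ω = 18 × 10^0.
1 → brown
8 → grey
Multiplier 10^0 → black.
±5% tolerance → gold.

brown, grey, black, gold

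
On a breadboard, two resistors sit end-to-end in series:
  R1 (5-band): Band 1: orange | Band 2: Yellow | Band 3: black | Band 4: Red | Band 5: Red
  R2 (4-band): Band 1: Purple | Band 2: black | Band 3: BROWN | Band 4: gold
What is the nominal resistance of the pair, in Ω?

34700 Ω

R1: orange, yellow, black → 340; red ×10^2 → 34000 Ω.
R2: violet, black → 70; brown ×10 → 700 Ω.
Series: 34000 + 700 = 34700 Ω.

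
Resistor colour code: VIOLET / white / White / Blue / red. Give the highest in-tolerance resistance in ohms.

Violet → 7 (first significant figure)
White → 9 (second significant figure)
White → 9 (third significant figure)
Blue → ×10^6 multiplier
Red → ±2% tolerance
799 × 1000000 = 799000000 Ω
Highest = 799000000 × (1 + 2/100) = 814980000 Ω.

814980000 Ω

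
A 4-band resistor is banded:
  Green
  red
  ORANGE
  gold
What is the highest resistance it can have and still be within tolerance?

54600 Ω

Green → 5 (first significant figure)
Red → 2 (second significant figure)
Orange → ×10^3 multiplier
Gold → ±5% tolerance
52 × 1000 = 52000 Ω
Highest = 52000 × (1 + 5/100) = 54600 Ω.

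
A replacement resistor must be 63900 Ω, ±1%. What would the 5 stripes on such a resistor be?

blue, orange, white, red, brown

63900 Ω = 639 × 10^2.
6 → blue
3 → orange
9 → white
Multiplier 10^2 → red.
±1% tolerance → brown.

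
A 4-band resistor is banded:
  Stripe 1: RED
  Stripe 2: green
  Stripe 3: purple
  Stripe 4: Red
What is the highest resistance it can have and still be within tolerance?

255000000 Ω

Red → 2 (first significant figure)
Green → 5 (second significant figure)
Violet → ×10^7 multiplier
Red → ±2% tolerance
25 × 10000000 = 250000000 Ω
Highest = 250000000 × (1 + 2/100) = 255000000 Ω.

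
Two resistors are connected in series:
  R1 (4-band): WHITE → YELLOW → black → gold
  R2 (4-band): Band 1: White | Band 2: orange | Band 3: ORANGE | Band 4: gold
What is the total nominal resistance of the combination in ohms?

93094 Ω

R1: white, yellow → 94; black ×1 → 94 Ω.
R2: white, orange → 93; orange ×10^3 → 93000 Ω.
Series: 94 + 93000 = 93094 Ω.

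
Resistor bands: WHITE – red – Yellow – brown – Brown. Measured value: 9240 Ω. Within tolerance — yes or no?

yes

White → 9 (first significant figure)
Red → 2 (second significant figure)
Yellow → 4 (third significant figure)
Brown → ×10 multiplier
Brown → ±1% tolerance
924 × 10 = 9240 Ω
Allowed range: 9147.6 Ω to 9332.4 Ω.
9240 Ω lies inside that range.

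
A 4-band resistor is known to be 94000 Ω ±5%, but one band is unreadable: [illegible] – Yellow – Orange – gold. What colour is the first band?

white

94000 Ω = 94 × 10^3.
The first band gives digit 9 of the significand, and 9 is white.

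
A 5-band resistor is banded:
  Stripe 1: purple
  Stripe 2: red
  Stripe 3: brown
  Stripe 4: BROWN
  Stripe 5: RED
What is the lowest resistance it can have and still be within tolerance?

7065.8 Ω

Violet → 7 (first significant figure)
Red → 2 (second significant figure)
Brown → 1 (third significant figure)
Brown → ×10 multiplier
Red → ±2% tolerance
721 × 10 = 7210 Ω
Lowest = 7210 × (1 − 2/100) = 7065.8 Ω.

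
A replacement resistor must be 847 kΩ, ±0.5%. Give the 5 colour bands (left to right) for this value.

grey, yellow, violet, orange, green

847000 Ω = 847 × 10^3.
8 → grey
4 → yellow
7 → violet
Multiplier 10^3 → orange.
±0.5% tolerance → green.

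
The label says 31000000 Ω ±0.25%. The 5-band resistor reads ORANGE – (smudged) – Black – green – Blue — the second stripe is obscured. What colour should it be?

31000000 Ω = 310 × 10^5.
The second band gives digit 1 of the significand, and 1 is brown.

brown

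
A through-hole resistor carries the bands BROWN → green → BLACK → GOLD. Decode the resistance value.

15 Ω

Brown → 1 (first significant figure)
Green → 5 (second significant figure)
Black → ×1 multiplier
15 × 1 = 15 Ω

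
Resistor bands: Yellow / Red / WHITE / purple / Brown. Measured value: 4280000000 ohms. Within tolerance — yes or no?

Yellow → 4 (first significant figure)
Red → 2 (second significant figure)
White → 9 (third significant figure)
Violet → ×10^7 multiplier
Brown → ±1% tolerance
429 × 10000000 = 4290000000 Ω
Allowed range: 4247100000 Ω to 4332900000 Ω.
4280000000 ohms lies inside that range.

yes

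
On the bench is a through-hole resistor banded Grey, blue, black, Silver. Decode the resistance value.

86 Ω

Grey → 8 (first significant figure)
Blue → 6 (second significant figure)
Black → ×1 multiplier
86 × 1 = 86 Ω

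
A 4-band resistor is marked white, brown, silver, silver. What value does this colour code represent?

White → 9 (first significant figure)
Brown → 1 (second significant figure)
Silver → ×0.01 multiplier
91 × 0.01 = 0.91 Ω

0.91 Ω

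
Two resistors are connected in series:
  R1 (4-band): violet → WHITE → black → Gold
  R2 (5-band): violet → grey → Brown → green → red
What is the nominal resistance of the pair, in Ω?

78100079 Ω

R1: violet, white → 79; black ×1 → 79 Ω.
R2: violet, grey, brown → 781; green ×10^5 → 78100000 Ω.
Series: 79 + 78100000 = 78100079 Ω.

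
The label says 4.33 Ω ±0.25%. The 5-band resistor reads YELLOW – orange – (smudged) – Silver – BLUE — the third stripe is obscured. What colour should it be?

4.33 Ω = 433 × 10^-2.
The third band gives digit 3 of the significand, and 3 is orange.

orange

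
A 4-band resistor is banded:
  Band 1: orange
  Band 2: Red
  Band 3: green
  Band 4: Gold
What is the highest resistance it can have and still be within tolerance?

3360000 Ω

Orange → 3 (first significant figure)
Red → 2 (second significant figure)
Green → ×10^5 multiplier
Gold → ±5% tolerance
32 × 100000 = 3200000 Ω
Highest = 3200000 × (1 + 5/100) = 3360000 Ω.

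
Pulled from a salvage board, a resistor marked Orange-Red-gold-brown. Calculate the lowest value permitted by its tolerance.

Orange → 3 (first significant figure)
Red → 2 (second significant figure)
Gold → ×0.1 multiplier
Brown → ±1% tolerance
32 × 0.1 = 3.2 Ω
Lowest = 3.2 × (1 − 1/100) = 3.168 Ω.

3.168 Ω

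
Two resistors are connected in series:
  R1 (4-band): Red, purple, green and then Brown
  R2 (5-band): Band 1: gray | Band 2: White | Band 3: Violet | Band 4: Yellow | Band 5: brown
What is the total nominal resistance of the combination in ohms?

R1: red, violet → 27; green ×10^5 → 2700000 Ω.
R2: grey, white, violet → 897; yellow ×10^4 → 8970000 Ω.
Series: 2700000 + 8970000 = 11670000 Ω.

11670000 Ω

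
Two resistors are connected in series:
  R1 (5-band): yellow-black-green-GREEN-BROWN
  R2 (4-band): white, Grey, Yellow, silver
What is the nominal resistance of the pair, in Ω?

R1: yellow, black, green → 405; green ×10^5 → 40500000 Ω.
R2: white, grey → 98; yellow ×10^4 → 980000 Ω.
Series: 40500000 + 980000 = 41480000 Ω.

41480000 Ω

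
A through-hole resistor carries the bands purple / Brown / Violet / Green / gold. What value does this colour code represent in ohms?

71700000 Ω

Violet → 7 (first significant figure)
Brown → 1 (second significant figure)
Violet → 7 (third significant figure)
Green → ×10^5 multiplier
717 × 100000 = 71700000 Ω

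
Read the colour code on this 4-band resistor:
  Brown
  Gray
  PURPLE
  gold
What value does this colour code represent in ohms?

180000000 Ω

Brown → 1 (first significant figure)
Grey → 8 (second significant figure)
Violet → ×10^7 multiplier
18 × 10000000 = 180000000 Ω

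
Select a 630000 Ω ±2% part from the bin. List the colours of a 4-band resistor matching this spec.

blue, orange, yellow, red

630000 Ω = 63 × 10^4.
6 → blue
3 → orange
Multiplier 10^4 → yellow.
±2% tolerance → red.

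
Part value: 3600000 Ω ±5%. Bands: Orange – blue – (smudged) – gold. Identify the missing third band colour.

green

3600000 Ω = 36 × 10^5.
The third band is the multiplier, 10^5, which is green.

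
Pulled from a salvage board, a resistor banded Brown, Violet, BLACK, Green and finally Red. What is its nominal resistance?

17000000 Ω

Brown → 1 (first significant figure)
Violet → 7 (second significant figure)
Black → 0 (third significant figure)
Green → ×10^5 multiplier
170 × 100000 = 17000000 Ω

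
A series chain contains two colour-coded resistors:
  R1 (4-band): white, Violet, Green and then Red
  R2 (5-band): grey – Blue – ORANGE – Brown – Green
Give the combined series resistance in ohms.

9708630 Ω

R1: white, violet → 97; green ×10^5 → 9700000 Ω.
R2: grey, blue, orange → 863; brown ×10 → 8630 Ω.
Series: 9700000 + 8630 = 9708630 Ω.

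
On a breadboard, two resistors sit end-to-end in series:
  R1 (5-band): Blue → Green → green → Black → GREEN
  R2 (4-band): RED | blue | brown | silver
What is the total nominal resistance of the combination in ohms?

915 Ω

R1: blue, green, green → 655; black ×1 → 655 Ω.
R2: red, blue → 26; brown ×10 → 260 Ω.
Series: 655 + 260 = 915 Ω.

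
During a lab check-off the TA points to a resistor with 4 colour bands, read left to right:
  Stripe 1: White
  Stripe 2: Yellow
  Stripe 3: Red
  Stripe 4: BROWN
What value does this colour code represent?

9400 Ω

White → 9 (first significant figure)
Yellow → 4 (second significant figure)
Red → ×10^2 multiplier
94 × 100 = 9400 Ω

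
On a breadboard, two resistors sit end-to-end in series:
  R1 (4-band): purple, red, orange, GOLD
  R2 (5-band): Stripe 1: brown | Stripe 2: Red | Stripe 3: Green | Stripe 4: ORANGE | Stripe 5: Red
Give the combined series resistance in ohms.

R1: violet, red → 72; orange ×10^3 → 72000 Ω.
R2: brown, red, green → 125; orange ×10^3 → 125000 Ω.
Series: 72000 + 125000 = 197000 Ω.

197000 Ω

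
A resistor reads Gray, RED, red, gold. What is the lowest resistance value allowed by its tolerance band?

Grey → 8 (first significant figure)
Red → 2 (second significant figure)
Red → ×10^2 multiplier
Gold → ±5% tolerance
82 × 100 = 8200 Ω
Lowest = 8200 × (1 − 5/100) = 7790 Ω.

7790 Ω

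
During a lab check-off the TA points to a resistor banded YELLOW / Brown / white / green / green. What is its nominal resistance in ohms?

41900000 Ω

Yellow → 4 (first significant figure)
Brown → 1 (second significant figure)
White → 9 (third significant figure)
Green → ×10^5 multiplier
419 × 100000 = 41900000 Ω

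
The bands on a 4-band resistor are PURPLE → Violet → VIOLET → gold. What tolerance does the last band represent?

The last band, gold, is the tolerance band.
Gold corresponds to ±5%.

±5%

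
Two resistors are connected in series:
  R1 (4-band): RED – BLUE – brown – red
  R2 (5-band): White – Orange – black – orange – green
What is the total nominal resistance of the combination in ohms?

930260 Ω

R1: red, blue → 26; brown ×10 → 260 Ω.
R2: white, orange, black → 930; orange ×10^3 → 930000 Ω.
Series: 260 + 930000 = 930260 Ω.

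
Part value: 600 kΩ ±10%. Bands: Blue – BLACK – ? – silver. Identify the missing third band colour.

600000 Ω = 60 × 10^4.
The third band is the multiplier, 10^4, which is yellow.

yellow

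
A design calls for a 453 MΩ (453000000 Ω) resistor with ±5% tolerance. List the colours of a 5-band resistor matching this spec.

453000000 Ω = 453 × 10^6.
4 → yellow
5 → green
3 → orange
Multiplier 10^6 → blue.
±5% tolerance → gold.

yellow, green, orange, blue, gold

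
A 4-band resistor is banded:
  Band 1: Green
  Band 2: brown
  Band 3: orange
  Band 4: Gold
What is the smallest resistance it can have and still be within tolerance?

Green → 5 (first significant figure)
Brown → 1 (second significant figure)
Orange → ×10^3 multiplier
Gold → ±5% tolerance
51 × 1000 = 51000 Ω
Smallest = 51000 × (1 − 5/100) = 48450 Ω.

48450 Ω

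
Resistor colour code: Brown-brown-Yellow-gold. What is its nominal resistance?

Brown → 1 (first significant figure)
Brown → 1 (second significant figure)
Yellow → ×10^4 multiplier
11 × 10000 = 110000 Ω

110000 Ω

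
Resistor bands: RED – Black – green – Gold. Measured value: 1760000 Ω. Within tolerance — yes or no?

no

Red → 2 (first significant figure)
Black → 0 (second significant figure)
Green → ×10^5 multiplier
Gold → ±5% tolerance
20 × 100000 = 2000000 Ω
Allowed range: 1900000 Ω to 2100000 Ω.
1760000 Ω lies outside that range.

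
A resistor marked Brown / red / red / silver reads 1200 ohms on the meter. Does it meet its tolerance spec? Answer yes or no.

yes

Brown → 1 (first significant figure)
Red → 2 (second significant figure)
Red → ×10^2 multiplier
Silver → ±10% tolerance
12 × 100 = 1200 Ω
Allowed range: 1080 Ω to 1320 Ω.
1200 ohms lies inside that range.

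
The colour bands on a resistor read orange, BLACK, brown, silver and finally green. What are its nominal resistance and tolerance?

3.01 Ω ±0.5%

Orange → 3 (first significant figure)
Black → 0 (second significant figure)
Brown → 1 (third significant figure)
Silver → ×0.01 multiplier
Green → ±0.5% tolerance
301 × 0.01 = 3.01 Ω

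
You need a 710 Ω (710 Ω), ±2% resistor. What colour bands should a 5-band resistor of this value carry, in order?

violet, brown, black, black, red

710 Ω = 710 × 10^0.
7 → violet
1 → brown
0 → black
Multiplier 10^0 → black.
±2% tolerance → red.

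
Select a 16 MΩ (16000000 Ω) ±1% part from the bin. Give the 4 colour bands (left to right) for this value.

16000000 Ω = 16 × 10^6.
1 → brown
6 → blue
Multiplier 10^6 → blue.
±1% tolerance → brown.

brown, blue, blue, brown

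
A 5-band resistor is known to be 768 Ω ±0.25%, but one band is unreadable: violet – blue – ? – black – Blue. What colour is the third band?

768 Ω = 768 × 10^0.
The third band gives digit 8 of the significand, and 8 is grey.

grey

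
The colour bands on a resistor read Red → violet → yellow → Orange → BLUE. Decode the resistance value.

274000 Ω

Red → 2 (first significant figure)
Violet → 7 (second significant figure)
Yellow → 4 (third significant figure)
Orange → ×10^3 multiplier
274 × 1000 = 274000 Ω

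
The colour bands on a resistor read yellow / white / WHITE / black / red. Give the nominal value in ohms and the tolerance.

Yellow → 4 (first significant figure)
White → 9 (second significant figure)
White → 9 (third significant figure)
Black → ×1 multiplier
Red → ±2% tolerance
499 × 1 = 499 Ω

499 Ω ±2%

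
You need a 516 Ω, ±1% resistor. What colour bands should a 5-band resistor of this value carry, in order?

green, brown, blue, black, brown

516 Ω = 516 × 10^0.
5 → green
1 → brown
6 → blue
Multiplier 10^0 → black.
±1% tolerance → brown.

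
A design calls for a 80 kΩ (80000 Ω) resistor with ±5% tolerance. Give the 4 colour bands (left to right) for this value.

grey, black, orange, gold

80000 Ω = 80 × 10^3.
8 → grey
0 → black
Multiplier 10^3 → orange.
±5% tolerance → gold.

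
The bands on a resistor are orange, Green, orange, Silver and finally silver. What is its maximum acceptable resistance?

3.883 Ω

Orange → 3 (first significant figure)
Green → 5 (second significant figure)
Orange → 3 (third significant figure)
Silver → ×0.01 multiplier
Silver → ±10% tolerance
353 × 0.01 = 3.53 Ω
Maximum = 3.53 × (1 + 10/100) = 3.883 Ω.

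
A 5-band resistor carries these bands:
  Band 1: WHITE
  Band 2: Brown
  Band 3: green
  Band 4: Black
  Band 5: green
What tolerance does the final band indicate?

The last band, green, is the tolerance band.
Green corresponds to ±0.5%.

±0.5%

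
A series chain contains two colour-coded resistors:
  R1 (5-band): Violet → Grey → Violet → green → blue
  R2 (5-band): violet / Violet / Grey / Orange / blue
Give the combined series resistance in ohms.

R1: violet, grey, violet → 787; green ×10^5 → 78700000 Ω.
R2: violet, violet, grey → 778; orange ×10^3 → 778000 Ω.
Series: 78700000 + 778000 = 79478000 Ω.

79478000 Ω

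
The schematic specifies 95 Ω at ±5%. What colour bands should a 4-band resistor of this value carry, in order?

95 Ω = 95 × 10^0.
9 → white
5 → green
Multiplier 10^0 → black.
±5% tolerance → gold.

white, green, black, gold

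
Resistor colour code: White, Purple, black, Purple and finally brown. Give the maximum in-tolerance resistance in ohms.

9797000000 Ω

White → 9 (first significant figure)
Violet → 7 (second significant figure)
Black → 0 (third significant figure)
Violet → ×10^7 multiplier
Brown → ±1% tolerance
970 × 10000000 = 9700000000 Ω
Maximum = 9700000000 × (1 + 1/100) = 9797000000 Ω.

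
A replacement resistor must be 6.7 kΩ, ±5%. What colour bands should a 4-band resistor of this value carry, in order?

blue, violet, red, gold

6700 Ω = 67 × 10^2.
6 → blue
7 → violet
Multiplier 10^2 → red.
±5% tolerance → gold.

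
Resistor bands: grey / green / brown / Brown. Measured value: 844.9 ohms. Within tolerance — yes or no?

Grey → 8 (first significant figure)
Green → 5 (second significant figure)
Brown → ×10 multiplier
Brown → ±1% tolerance
85 × 10 = 850 Ω
Allowed range: 841.5 Ω to 858.5 Ω.
844.9 ohms lies inside that range.

yes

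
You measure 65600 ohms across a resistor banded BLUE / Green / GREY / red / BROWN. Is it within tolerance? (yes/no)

Blue → 6 (first significant figure)
Green → 5 (second significant figure)
Grey → 8 (third significant figure)
Red → ×10^2 multiplier
Brown → ±1% tolerance
658 × 100 = 65800 Ω
Allowed range: 65142 Ω to 66458 Ω.
65600 ohms lies inside that range.

yes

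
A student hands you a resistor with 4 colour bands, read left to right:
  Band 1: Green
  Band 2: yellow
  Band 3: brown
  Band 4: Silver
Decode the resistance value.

Green → 5 (first significant figure)
Yellow → 4 (second significant figure)
Brown → ×10 multiplier
54 × 10 = 540 Ω

540 Ω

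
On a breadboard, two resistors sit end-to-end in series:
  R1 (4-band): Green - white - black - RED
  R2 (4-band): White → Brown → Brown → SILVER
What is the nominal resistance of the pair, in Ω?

969 Ω

R1: green, white → 59; black ×1 → 59 Ω.
R2: white, brown → 91; brown ×10 → 910 Ω.
Series: 59 + 910 = 969 Ω.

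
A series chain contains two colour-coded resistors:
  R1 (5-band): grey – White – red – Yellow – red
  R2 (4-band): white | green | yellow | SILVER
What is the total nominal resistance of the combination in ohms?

9870000 Ω

R1: grey, white, red → 892; yellow ×10^4 → 8920000 Ω.
R2: white, green → 95; yellow ×10^4 → 950000 Ω.
Series: 8920000 + 950000 = 9870000 Ω.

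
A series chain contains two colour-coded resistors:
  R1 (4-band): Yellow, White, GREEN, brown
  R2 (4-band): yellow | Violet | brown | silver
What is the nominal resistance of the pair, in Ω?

4900470 Ω

R1: yellow, white → 49; green ×10^5 → 4900000 Ω.
R2: yellow, violet → 47; brown ×10 → 470 Ω.
Series: 4900000 + 470 = 4900470 Ω.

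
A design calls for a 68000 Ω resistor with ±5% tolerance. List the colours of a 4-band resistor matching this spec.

blue, grey, orange, gold

68000 Ω = 68 × 10^3.
6 → blue
8 → grey
Multiplier 10^3 → orange.
±5% tolerance → gold.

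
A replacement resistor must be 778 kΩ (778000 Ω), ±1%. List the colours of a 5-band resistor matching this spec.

violet, violet, grey, orange, brown

778000 Ω = 778 × 10^3.
7 → violet
7 → violet
8 → grey
Multiplier 10^3 → orange.
±1% tolerance → brown.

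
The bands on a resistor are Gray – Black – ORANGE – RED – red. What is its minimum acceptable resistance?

Grey → 8 (first significant figure)
Black → 0 (second significant figure)
Orange → 3 (third significant figure)
Red → ×10^2 multiplier
Red → ±2% tolerance
803 × 100 = 80300 Ω
Minimum = 80300 × (1 − 2/100) = 78694 Ω.

78694 Ω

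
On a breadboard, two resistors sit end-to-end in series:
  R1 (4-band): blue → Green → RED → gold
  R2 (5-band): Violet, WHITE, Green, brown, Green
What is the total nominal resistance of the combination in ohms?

14450 Ω

R1: blue, green → 65; red ×10^2 → 6500 Ω.
R2: violet, white, green → 795; brown ×10 → 7950 Ω.
Series: 6500 + 7950 = 14450 Ω.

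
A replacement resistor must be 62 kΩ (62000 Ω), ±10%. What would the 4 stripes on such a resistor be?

blue, red, orange, silver

62000 Ω = 62 × 10^3.
6 → blue
2 → red
Multiplier 10^3 → orange.
±10% tolerance → silver.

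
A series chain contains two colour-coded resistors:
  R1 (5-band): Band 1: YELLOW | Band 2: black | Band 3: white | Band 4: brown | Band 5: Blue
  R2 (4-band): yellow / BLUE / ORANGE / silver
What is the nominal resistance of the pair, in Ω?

R1: yellow, black, white → 409; brown ×10 → 4090 Ω.
R2: yellow, blue → 46; orange ×10^3 → 46000 Ω.
Series: 4090 + 46000 = 50090 Ω.

50090 Ω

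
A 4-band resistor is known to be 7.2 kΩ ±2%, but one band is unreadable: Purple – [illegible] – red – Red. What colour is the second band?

red

7200 Ω = 72 × 10^2.
The second band gives digit 2 of the significand, and 2 is red.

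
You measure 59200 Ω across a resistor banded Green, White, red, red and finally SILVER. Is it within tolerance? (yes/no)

yes

Green → 5 (first significant figure)
White → 9 (second significant figure)
Red → 2 (third significant figure)
Red → ×10^2 multiplier
Silver → ±10% tolerance
592 × 100 = 59200 Ω
Allowed range: 53280 Ω to 65120 Ω.
59200 Ω lies inside that range.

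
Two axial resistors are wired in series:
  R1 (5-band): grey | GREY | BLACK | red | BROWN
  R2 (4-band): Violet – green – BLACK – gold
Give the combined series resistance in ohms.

R1: grey, grey, black → 880; red ×10^2 → 88000 Ω.
R2: violet, green → 75; black ×1 → 75 Ω.
Series: 88000 + 75 = 88075 Ω.

88075 Ω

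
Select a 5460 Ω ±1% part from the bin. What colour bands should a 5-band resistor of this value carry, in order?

green, yellow, blue, brown, brown

5460 Ω = 546 × 10^1.
5 → green
4 → yellow
6 → blue
Multiplier 10^1 → brown.
±1% tolerance → brown.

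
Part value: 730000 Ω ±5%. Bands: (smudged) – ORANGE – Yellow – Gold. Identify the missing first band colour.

730000 Ω = 73 × 10^4.
The first band gives digit 7 of the significand, and 7 is violet.

violet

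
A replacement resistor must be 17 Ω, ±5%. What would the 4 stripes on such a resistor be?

brown, violet, black, gold

17 Ω = 17 × 10^0.
1 → brown
7 → violet
Multiplier 10^0 → black.
±5% tolerance → gold.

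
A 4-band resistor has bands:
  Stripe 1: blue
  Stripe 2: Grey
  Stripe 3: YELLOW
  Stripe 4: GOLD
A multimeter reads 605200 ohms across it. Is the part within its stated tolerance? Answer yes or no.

no

Blue → 6 (first significant figure)
Grey → 8 (second significant figure)
Yellow → ×10^4 multiplier
Gold → ±5% tolerance
68 × 10000 = 680000 Ω
Allowed range: 646000 Ω to 714000 Ω.
605200 ohms lies outside that range.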